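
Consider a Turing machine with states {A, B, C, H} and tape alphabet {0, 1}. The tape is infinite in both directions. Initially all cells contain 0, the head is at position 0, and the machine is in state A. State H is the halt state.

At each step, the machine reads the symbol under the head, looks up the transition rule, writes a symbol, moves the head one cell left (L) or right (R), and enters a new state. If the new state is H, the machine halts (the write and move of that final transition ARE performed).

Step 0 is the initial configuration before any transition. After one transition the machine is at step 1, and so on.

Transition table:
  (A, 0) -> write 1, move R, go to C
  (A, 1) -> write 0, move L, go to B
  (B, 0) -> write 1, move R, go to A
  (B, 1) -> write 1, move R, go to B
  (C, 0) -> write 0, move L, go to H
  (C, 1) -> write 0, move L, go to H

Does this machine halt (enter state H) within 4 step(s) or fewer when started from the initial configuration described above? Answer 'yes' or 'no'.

Answer: yes

Derivation:
Step 1: in state A at pos 0, read 0 -> (A,0)->write 1,move R,goto C. Now: state=C, head=1, tape[-1..2]=0100 (head:   ^)
Step 2: in state C at pos 1, read 0 -> (C,0)->write 0,move L,goto H. Now: state=H, head=0, tape[-1..2]=0100 (head:  ^)
State H reached at step 2; 2 <= 4 -> yes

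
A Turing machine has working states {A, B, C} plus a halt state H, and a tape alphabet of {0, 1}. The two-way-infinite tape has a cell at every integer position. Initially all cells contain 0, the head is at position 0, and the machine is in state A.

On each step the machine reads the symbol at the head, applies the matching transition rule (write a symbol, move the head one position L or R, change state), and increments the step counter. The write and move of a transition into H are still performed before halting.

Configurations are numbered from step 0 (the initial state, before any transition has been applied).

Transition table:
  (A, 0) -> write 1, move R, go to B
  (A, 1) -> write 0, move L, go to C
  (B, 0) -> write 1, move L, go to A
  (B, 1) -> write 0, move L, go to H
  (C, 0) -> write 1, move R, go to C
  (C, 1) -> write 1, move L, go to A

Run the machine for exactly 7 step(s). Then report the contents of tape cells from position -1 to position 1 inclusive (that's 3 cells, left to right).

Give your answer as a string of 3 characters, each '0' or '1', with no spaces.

Answer: 101

Derivation:
Step 1: in state A at pos 0, read 0 -> (A,0)->write 1,move R,goto B. Now: state=B, head=1, tape[-1..2]=0100 (head:   ^)
Step 2: in state B at pos 1, read 0 -> (B,0)->write 1,move L,goto A. Now: state=A, head=0, tape[-1..2]=0110 (head:  ^)
Step 3: in state A at pos 0, read 1 -> (A,1)->write 0,move L,goto C. Now: state=C, head=-1, tape[-2..2]=00010 (head:  ^)
Step 4: in state C at pos -1, read 0 -> (C,0)->write 1,move R,goto C. Now: state=C, head=0, tape[-2..2]=01010 (head:   ^)
Step 5: in state C at pos 0, read 0 -> (C,0)->write 1,move R,goto C. Now: state=C, head=1, tape[-2..2]=01110 (head:    ^)
Step 6: in state C at pos 1, read 1 -> (C,1)->write 1,move L,goto A. Now: state=A, head=0, tape[-2..2]=01110 (head:   ^)
Step 7: in state A at pos 0, read 1 -> (A,1)->write 0,move L,goto C. Now: state=C, head=-1, tape[-2..2]=01010 (head:  ^)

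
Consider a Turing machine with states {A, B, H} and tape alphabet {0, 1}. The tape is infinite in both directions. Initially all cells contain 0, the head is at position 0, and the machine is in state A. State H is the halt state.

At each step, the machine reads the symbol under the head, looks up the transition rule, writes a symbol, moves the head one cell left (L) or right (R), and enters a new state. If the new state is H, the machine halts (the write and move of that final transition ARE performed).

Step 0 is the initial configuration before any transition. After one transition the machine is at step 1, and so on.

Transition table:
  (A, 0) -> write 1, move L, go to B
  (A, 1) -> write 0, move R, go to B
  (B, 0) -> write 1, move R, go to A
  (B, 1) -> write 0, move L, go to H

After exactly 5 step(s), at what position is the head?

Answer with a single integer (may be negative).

Answer: 1

Derivation:
Step 1: in state A at pos 0, read 0 -> (A,0)->write 1,move L,goto B. Now: state=B, head=-1, tape[-2..1]=0010 (head:  ^)
Step 2: in state B at pos -1, read 0 -> (B,0)->write 1,move R,goto A. Now: state=A, head=0, tape[-2..1]=0110 (head:   ^)
Step 3: in state A at pos 0, read 1 -> (A,1)->write 0,move R,goto B. Now: state=B, head=1, tape[-2..2]=01000 (head:    ^)
Step 4: in state B at pos 1, read 0 -> (B,0)->write 1,move R,goto A. Now: state=A, head=2, tape[-2..3]=010100 (head:     ^)
Step 5: in state A at pos 2, read 0 -> (A,0)->write 1,move L,goto B. Now: state=B, head=1, tape[-2..3]=010110 (head:    ^)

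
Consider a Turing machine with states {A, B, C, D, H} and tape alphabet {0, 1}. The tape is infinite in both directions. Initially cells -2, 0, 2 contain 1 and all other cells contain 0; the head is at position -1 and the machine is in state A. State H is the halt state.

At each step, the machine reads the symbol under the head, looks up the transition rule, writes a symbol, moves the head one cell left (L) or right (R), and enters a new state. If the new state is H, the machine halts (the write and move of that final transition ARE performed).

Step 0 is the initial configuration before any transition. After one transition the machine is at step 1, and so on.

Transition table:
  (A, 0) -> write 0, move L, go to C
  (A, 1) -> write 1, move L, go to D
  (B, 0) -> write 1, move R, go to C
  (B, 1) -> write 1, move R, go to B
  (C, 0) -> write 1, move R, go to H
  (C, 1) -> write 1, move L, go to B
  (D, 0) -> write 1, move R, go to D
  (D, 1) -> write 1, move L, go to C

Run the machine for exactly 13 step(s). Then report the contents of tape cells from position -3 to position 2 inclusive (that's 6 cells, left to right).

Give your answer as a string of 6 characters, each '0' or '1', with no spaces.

Answer: 111111

Derivation:
Step 1: in state A at pos -1, read 0 -> (A,0)->write 0,move L,goto C. Now: state=C, head=-2, tape[-3..3]=0101010 (head:  ^)
Step 2: in state C at pos -2, read 1 -> (C,1)->write 1,move L,goto B. Now: state=B, head=-3, tape[-4..3]=00101010 (head:  ^)
Step 3: in state B at pos -3, read 0 -> (B,0)->write 1,move R,goto C. Now: state=C, head=-2, tape[-4..3]=01101010 (head:   ^)
Step 4: in state C at pos -2, read 1 -> (C,1)->write 1,move L,goto B. Now: state=B, head=-3, tape[-4..3]=01101010 (head:  ^)
Step 5: in state B at pos -3, read 1 -> (B,1)->write 1,move R,goto B. Now: state=B, head=-2, tape[-4..3]=01101010 (head:   ^)
Step 6: in state B at pos -2, read 1 -> (B,1)->write 1,move R,goto B. Now: state=B, head=-1, tape[-4..3]=01101010 (head:    ^)
Step 7: in state B at pos -1, read 0 -> (B,0)->write 1,move R,goto C. Now: state=C, head=0, tape[-4..3]=01111010 (head:     ^)
Step 8: in state C at pos 0, read 1 -> (C,1)->write 1,move L,goto B. Now: state=B, head=-1, tape[-4..3]=01111010 (head:    ^)
Step 9: in state B at pos -1, read 1 -> (B,1)->write 1,move R,goto B. Now: state=B, head=0, tape[-4..3]=01111010 (head:     ^)
Step 10: in state B at pos 0, read 1 -> (B,1)->write 1,move R,goto B. Now: state=B, head=1, tape[-4..3]=01111010 (head:      ^)
Step 11: in state B at pos 1, read 0 -> (B,0)->write 1,move R,goto C. Now: state=C, head=2, tape[-4..3]=01111110 (head:       ^)
Step 12: in state C at pos 2, read 1 -> (C,1)->write 1,move L,goto B. Now: state=B, head=1, tape[-4..3]=01111110 (head:      ^)
Step 13: in state B at pos 1, read 1 -> (B,1)->write 1,move R,goto B. Now: state=B, head=2, tape[-4..3]=01111110 (head:       ^)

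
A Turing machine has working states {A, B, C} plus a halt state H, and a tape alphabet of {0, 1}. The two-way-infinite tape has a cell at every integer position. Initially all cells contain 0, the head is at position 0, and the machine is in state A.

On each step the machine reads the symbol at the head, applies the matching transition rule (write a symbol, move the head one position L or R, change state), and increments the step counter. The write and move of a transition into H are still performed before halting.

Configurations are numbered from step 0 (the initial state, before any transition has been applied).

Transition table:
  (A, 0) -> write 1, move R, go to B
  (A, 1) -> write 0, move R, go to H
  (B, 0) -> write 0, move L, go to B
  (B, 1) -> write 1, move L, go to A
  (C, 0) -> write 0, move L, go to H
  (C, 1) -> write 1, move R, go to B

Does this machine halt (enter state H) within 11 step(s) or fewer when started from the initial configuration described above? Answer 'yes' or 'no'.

Step 1: in state A at pos 0, read 0 -> (A,0)->write 1,move R,goto B. Now: state=B, head=1, tape[-1..2]=0100 (head:   ^)
Step 2: in state B at pos 1, read 0 -> (B,0)->write 0,move L,goto B. Now: state=B, head=0, tape[-1..2]=0100 (head:  ^)
Step 3: in state B at pos 0, read 1 -> (B,1)->write 1,move L,goto A. Now: state=A, head=-1, tape[-2..2]=00100 (head:  ^)
Step 4: in state A at pos -1, read 0 -> (A,0)->write 1,move R,goto B. Now: state=B, head=0, tape[-2..2]=01100 (head:   ^)
Step 5: in state B at pos 0, read 1 -> (B,1)->write 1,move L,goto A. Now: state=A, head=-1, tape[-2..2]=01100 (head:  ^)
Step 6: in state A at pos -1, read 1 -> (A,1)->write 0,move R,goto H. Now: state=H, head=0, tape[-2..2]=00100 (head:   ^)
State H reached at step 6; 6 <= 11 -> yes

Answer: yes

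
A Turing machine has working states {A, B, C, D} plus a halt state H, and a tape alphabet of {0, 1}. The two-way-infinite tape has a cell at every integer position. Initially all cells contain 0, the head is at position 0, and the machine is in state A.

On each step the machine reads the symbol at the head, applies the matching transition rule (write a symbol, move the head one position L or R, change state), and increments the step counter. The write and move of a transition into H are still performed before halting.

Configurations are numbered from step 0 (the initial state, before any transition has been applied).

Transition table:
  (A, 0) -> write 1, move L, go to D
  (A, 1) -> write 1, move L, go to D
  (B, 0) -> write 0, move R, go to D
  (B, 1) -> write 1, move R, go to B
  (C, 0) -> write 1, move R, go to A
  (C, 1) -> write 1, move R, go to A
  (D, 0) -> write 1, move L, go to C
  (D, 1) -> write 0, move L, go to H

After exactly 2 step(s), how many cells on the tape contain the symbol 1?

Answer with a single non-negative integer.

Step 1: in state A at pos 0, read 0 -> (A,0)->write 1,move L,goto D. Now: state=D, head=-1, tape[-2..1]=0010 (head:  ^)
Step 2: in state D at pos -1, read 0 -> (D,0)->write 1,move L,goto C. Now: state=C, head=-2, tape[-3..1]=00110 (head:  ^)
Cells containing 1 after step 2: {-1, 0} -> 2 cell(s)

Answer: 2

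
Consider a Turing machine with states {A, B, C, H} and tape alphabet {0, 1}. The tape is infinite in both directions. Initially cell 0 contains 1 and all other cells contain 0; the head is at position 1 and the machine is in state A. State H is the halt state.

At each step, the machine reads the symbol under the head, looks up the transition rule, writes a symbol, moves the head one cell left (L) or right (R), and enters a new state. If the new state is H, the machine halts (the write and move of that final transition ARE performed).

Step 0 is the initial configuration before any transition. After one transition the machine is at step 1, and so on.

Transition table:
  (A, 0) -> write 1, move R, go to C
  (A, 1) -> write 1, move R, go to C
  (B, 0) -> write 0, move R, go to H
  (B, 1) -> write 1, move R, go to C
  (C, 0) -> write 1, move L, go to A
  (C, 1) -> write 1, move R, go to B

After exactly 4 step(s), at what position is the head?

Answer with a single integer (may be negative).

Answer: 3

Derivation:
Step 1: in state A at pos 1, read 0 -> (A,0)->write 1,move R,goto C. Now: state=C, head=2, tape[-1..3]=01100 (head:    ^)
Step 2: in state C at pos 2, read 0 -> (C,0)->write 1,move L,goto A. Now: state=A, head=1, tape[-1..3]=01110 (head:   ^)
Step 3: in state A at pos 1, read 1 -> (A,1)->write 1,move R,goto C. Now: state=C, head=2, tape[-1..3]=01110 (head:    ^)
Step 4: in state C at pos 2, read 1 -> (C,1)->write 1,move R,goto B. Now: state=B, head=3, tape[-1..4]=011100 (head:     ^)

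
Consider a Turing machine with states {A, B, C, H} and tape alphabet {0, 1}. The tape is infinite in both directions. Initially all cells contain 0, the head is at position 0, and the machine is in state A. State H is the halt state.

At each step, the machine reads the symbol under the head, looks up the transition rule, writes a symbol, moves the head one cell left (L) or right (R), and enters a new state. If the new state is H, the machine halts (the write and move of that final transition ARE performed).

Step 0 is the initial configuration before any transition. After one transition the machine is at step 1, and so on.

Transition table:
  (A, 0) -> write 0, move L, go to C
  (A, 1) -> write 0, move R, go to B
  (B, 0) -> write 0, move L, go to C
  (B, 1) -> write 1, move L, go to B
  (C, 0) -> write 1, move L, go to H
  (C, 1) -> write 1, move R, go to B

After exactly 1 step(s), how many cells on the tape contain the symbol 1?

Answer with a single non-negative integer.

Step 1: in state A at pos 0, read 0 -> (A,0)->write 0,move L,goto C. Now: state=C, head=-1, tape[-2..1]=0000 (head:  ^)
No cell contains 1 after step 1 -> 0 cell(s)

Answer: 0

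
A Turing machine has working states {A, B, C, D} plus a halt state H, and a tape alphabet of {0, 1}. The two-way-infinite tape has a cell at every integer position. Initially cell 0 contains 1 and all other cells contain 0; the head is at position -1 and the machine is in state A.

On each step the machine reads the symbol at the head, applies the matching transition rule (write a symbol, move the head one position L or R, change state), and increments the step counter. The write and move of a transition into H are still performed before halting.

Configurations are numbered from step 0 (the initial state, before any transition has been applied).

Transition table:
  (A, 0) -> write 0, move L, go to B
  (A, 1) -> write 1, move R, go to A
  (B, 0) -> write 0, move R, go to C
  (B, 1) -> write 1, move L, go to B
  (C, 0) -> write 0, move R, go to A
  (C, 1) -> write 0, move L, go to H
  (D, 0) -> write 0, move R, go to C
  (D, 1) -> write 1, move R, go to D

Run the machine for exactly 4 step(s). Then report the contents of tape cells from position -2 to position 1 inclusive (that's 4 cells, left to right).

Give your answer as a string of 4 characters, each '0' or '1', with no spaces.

Step 1: in state A at pos -1, read 0 -> (A,0)->write 0,move L,goto B. Now: state=B, head=-2, tape[-3..1]=00010 (head:  ^)
Step 2: in state B at pos -2, read 0 -> (B,0)->write 0,move R,goto C. Now: state=C, head=-1, tape[-3..1]=00010 (head:   ^)
Step 3: in state C at pos -1, read 0 -> (C,0)->write 0,move R,goto A. Now: state=A, head=0, tape[-3..1]=00010 (head:    ^)
Step 4: in state A at pos 0, read 1 -> (A,1)->write 1,move R,goto A. Now: state=A, head=1, tape[-3..2]=000100 (head:     ^)

Answer: 0010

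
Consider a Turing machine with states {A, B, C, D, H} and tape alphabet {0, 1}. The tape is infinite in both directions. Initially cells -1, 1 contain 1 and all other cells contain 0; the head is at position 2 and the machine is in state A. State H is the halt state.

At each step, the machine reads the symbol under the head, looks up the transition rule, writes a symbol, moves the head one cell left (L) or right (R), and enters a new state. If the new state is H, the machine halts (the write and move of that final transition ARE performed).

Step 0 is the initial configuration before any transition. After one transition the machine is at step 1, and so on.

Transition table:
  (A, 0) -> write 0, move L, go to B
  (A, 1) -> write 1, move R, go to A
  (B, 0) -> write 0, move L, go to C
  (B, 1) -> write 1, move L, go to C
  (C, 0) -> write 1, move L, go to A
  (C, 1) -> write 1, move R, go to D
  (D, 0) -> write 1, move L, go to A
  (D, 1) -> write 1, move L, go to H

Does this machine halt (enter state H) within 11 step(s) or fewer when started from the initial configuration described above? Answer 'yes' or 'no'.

Step 1: in state A at pos 2, read 0 -> (A,0)->write 0,move L,goto B. Now: state=B, head=1, tape[-2..3]=010100 (head:    ^)
Step 2: in state B at pos 1, read 1 -> (B,1)->write 1,move L,goto C. Now: state=C, head=0, tape[-2..3]=010100 (head:   ^)
Step 3: in state C at pos 0, read 0 -> (C,0)->write 1,move L,goto A. Now: state=A, head=-1, tape[-2..3]=011100 (head:  ^)
Step 4: in state A at pos -1, read 1 -> (A,1)->write 1,move R,goto A. Now: state=A, head=0, tape[-2..3]=011100 (head:   ^)
Step 5: in state A at pos 0, read 1 -> (A,1)->write 1,move R,goto A. Now: state=A, head=1, tape[-2..3]=011100 (head:    ^)
Step 6: in state A at pos 1, read 1 -> (A,1)->write 1,move R,goto A. Now: state=A, head=2, tape[-2..3]=011100 (head:     ^)
Step 7: in state A at pos 2, read 0 -> (A,0)->write 0,move L,goto B. Now: state=B, head=1, tape[-2..3]=011100 (head:    ^)
Step 8: in state B at pos 1, read 1 -> (B,1)->write 1,move L,goto C. Now: state=C, head=0, tape[-2..3]=011100 (head:   ^)
Step 9: in state C at pos 0, read 1 -> (C,1)->write 1,move R,goto D. Now: state=D, head=1, tape[-2..3]=011100 (head:    ^)
Step 10: in state D at pos 1, read 1 -> (D,1)->write 1,move L,goto H. Now: state=H, head=0, tape[-2..3]=011100 (head:   ^)
State H reached at step 10; 10 <= 11 -> yes

Answer: yes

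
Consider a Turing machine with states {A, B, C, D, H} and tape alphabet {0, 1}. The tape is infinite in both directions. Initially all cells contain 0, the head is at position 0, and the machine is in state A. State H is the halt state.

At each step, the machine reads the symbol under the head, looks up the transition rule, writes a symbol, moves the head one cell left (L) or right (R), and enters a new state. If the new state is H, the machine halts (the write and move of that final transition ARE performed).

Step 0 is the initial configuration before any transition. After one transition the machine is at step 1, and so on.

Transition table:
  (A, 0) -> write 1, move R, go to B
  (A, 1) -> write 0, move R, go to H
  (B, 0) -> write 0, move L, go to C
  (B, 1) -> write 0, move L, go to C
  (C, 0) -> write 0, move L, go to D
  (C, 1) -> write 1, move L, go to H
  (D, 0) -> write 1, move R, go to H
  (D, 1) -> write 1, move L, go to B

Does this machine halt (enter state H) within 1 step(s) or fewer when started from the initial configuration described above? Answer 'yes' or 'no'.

Step 1: in state A at pos 0, read 0 -> (A,0)->write 1,move R,goto B. Now: state=B, head=1, tape[-1..2]=0100 (head:   ^)
After 1 step(s): state = B (not H) -> not halted within 1 -> no

Answer: no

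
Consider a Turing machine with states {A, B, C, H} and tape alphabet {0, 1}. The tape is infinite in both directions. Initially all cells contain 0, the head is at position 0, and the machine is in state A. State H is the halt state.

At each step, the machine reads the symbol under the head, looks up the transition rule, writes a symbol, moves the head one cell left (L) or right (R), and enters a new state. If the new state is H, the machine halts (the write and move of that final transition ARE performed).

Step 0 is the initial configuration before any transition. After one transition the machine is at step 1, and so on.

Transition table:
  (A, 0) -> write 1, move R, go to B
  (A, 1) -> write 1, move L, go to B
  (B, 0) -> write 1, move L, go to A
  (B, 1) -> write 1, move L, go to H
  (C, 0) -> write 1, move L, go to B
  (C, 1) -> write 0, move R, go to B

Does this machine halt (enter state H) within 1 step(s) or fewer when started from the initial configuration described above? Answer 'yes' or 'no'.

Step 1: in state A at pos 0, read 0 -> (A,0)->write 1,move R,goto B. Now: state=B, head=1, tape[-1..2]=0100 (head:   ^)
After 1 step(s): state = B (not H) -> not halted within 1 -> no

Answer: no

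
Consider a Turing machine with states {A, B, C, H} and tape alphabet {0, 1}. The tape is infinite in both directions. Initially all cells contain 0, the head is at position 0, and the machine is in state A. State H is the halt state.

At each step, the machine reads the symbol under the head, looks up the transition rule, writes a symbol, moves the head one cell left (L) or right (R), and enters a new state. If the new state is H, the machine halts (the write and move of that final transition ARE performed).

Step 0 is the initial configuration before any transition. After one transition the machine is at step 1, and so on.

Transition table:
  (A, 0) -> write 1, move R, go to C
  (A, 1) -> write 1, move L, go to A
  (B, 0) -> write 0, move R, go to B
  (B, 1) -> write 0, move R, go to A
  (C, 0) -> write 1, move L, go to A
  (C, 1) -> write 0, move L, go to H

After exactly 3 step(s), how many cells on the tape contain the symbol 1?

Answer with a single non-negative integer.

Answer: 2

Derivation:
Step 1: in state A at pos 0, read 0 -> (A,0)->write 1,move R,goto C. Now: state=C, head=1, tape[-1..2]=0100 (head:   ^)
Step 2: in state C at pos 1, read 0 -> (C,0)->write 1,move L,goto A. Now: state=A, head=0, tape[-1..2]=0110 (head:  ^)
Step 3: in state A at pos 0, read 1 -> (A,1)->write 1,move L,goto A. Now: state=A, head=-1, tape[-2..2]=00110 (head:  ^)
Cells containing 1 after step 3: {0, 1} -> 2 cell(s)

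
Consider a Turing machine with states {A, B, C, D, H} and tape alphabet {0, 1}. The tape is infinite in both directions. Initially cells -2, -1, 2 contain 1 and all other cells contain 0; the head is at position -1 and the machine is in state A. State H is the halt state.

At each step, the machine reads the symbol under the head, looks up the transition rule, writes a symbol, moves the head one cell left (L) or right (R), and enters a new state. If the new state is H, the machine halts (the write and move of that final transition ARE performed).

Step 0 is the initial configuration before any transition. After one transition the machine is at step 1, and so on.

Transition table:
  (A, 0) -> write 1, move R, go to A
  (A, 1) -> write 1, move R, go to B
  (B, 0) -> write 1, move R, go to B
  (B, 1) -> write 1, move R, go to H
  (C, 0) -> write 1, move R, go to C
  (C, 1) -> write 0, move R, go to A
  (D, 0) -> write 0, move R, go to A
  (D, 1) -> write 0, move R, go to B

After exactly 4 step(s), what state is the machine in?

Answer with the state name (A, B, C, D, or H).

Step 1: in state A at pos -1, read 1 -> (A,1)->write 1,move R,goto B. Now: state=B, head=0, tape[-3..3]=0110010 (head:    ^)
Step 2: in state B at pos 0, read 0 -> (B,0)->write 1,move R,goto B. Now: state=B, head=1, tape[-3..3]=0111010 (head:     ^)
Step 3: in state B at pos 1, read 0 -> (B,0)->write 1,move R,goto B. Now: state=B, head=2, tape[-3..3]=0111110 (head:      ^)
Step 4: in state B at pos 2, read 1 -> (B,1)->write 1,move R,goto H. Now: state=H, head=3, tape[-3..4]=01111100 (head:       ^)

Answer: H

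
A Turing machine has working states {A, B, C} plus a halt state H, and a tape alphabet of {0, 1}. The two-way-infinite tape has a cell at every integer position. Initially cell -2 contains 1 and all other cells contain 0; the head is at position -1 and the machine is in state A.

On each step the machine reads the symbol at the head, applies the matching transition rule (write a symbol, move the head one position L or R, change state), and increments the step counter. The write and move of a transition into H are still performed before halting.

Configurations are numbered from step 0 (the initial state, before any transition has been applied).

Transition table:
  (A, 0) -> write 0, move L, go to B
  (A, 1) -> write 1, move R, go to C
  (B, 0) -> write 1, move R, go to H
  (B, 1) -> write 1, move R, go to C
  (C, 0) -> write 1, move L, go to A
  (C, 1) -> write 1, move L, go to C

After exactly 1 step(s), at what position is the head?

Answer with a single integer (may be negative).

Answer: -2

Derivation:
Step 1: in state A at pos -1, read 0 -> (A,0)->write 0,move L,goto B. Now: state=B, head=-2, tape[-3..0]=0100 (head:  ^)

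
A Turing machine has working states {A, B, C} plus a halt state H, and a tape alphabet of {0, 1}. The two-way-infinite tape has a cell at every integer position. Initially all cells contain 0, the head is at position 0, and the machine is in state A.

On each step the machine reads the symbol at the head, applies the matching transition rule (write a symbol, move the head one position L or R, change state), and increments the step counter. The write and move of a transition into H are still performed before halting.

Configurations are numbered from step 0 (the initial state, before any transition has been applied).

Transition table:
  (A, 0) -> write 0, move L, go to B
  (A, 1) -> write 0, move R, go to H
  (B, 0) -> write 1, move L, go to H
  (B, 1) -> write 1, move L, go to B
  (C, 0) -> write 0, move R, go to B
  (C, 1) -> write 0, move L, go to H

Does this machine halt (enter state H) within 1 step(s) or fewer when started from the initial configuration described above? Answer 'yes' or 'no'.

Step 1: in state A at pos 0, read 0 -> (A,0)->write 0,move L,goto B. Now: state=B, head=-1, tape[-2..1]=0000 (head:  ^)
After 1 step(s): state = B (not H) -> not halted within 1 -> no

Answer: no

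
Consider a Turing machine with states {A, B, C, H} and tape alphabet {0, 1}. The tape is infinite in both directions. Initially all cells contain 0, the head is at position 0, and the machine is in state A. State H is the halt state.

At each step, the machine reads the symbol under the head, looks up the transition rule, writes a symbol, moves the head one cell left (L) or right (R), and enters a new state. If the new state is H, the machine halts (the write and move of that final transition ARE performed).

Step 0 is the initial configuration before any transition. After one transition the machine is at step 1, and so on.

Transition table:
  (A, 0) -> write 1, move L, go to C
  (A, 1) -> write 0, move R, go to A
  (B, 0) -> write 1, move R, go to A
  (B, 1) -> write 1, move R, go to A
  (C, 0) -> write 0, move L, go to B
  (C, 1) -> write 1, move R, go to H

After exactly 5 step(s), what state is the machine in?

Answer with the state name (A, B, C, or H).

Step 1: in state A at pos 0, read 0 -> (A,0)->write 1,move L,goto C. Now: state=C, head=-1, tape[-2..1]=0010 (head:  ^)
Step 2: in state C at pos -1, read 0 -> (C,0)->write 0,move L,goto B. Now: state=B, head=-2, tape[-3..1]=00010 (head:  ^)
Step 3: in state B at pos -2, read 0 -> (B,0)->write 1,move R,goto A. Now: state=A, head=-1, tape[-3..1]=01010 (head:   ^)
Step 4: in state A at pos -1, read 0 -> (A,0)->write 1,move L,goto C. Now: state=C, head=-2, tape[-3..1]=01110 (head:  ^)
Step 5: in state C at pos -2, read 1 -> (C,1)->write 1,move R,goto H. Now: state=H, head=-1, tape[-3..1]=01110 (head:   ^)

Answer: H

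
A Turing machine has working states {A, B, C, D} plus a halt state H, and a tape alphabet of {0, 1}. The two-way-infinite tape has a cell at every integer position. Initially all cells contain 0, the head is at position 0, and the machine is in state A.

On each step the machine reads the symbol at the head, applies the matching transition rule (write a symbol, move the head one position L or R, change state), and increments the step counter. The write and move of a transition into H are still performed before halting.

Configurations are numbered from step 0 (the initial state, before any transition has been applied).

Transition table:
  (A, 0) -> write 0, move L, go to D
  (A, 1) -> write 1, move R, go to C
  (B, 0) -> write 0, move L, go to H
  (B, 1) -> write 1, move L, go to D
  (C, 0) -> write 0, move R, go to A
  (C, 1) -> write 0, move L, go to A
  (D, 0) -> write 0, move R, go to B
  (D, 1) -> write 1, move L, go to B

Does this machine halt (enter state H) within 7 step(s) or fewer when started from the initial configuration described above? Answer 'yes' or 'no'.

Step 1: in state A at pos 0, read 0 -> (A,0)->write 0,move L,goto D. Now: state=D, head=-1, tape[-2..1]=0000 (head:  ^)
Step 2: in state D at pos -1, read 0 -> (D,0)->write 0,move R,goto B. Now: state=B, head=0, tape[-2..1]=0000 (head:   ^)
Step 3: in state B at pos 0, read 0 -> (B,0)->write 0,move L,goto H. Now: state=H, head=-1, tape[-2..1]=0000 (head:  ^)
State H reached at step 3; 3 <= 7 -> yes

Answer: yes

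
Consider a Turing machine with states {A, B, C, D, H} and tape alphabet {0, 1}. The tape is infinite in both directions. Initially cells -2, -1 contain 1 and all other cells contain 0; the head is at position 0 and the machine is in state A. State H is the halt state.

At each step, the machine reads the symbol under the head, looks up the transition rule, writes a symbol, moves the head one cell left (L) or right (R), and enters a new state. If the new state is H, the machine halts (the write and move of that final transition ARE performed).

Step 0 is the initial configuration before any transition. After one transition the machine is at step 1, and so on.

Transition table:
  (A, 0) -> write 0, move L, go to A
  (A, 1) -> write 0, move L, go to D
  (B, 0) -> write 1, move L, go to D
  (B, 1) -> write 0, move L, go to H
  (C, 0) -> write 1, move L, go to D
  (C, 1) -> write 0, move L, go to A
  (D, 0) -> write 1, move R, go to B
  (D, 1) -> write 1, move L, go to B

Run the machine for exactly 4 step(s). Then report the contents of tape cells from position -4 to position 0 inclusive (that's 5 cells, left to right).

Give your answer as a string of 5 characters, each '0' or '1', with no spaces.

Step 1: in state A at pos 0, read 0 -> (A,0)->write 0,move L,goto A. Now: state=A, head=-1, tape[-3..1]=01100 (head:   ^)
Step 2: in state A at pos -1, read 1 -> (A,1)->write 0,move L,goto D. Now: state=D, head=-2, tape[-3..1]=01000 (head:  ^)
Step 3: in state D at pos -2, read 1 -> (D,1)->write 1,move L,goto B. Now: state=B, head=-3, tape[-4..1]=001000 (head:  ^)
Step 4: in state B at pos -3, read 0 -> (B,0)->write 1,move L,goto D. Now: state=D, head=-4, tape[-5..1]=0011000 (head:  ^)

Answer: 01100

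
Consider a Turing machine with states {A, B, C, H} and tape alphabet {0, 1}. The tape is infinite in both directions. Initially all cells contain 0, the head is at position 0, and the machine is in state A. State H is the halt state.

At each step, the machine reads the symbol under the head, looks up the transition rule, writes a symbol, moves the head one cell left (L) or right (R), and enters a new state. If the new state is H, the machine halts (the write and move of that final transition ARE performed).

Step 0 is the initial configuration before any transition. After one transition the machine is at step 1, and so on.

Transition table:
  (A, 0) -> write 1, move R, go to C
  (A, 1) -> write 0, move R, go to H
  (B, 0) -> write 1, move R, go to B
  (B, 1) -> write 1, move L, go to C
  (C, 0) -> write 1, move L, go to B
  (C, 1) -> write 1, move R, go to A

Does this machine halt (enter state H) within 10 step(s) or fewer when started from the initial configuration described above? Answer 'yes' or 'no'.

Answer: yes

Derivation:
Step 1: in state A at pos 0, read 0 -> (A,0)->write 1,move R,goto C. Now: state=C, head=1, tape[-1..2]=0100 (head:   ^)
Step 2: in state C at pos 1, read 0 -> (C,0)->write 1,move L,goto B. Now: state=B, head=0, tape[-1..2]=0110 (head:  ^)
Step 3: in state B at pos 0, read 1 -> (B,1)->write 1,move L,goto C. Now: state=C, head=-1, tape[-2..2]=00110 (head:  ^)
Step 4: in state C at pos -1, read 0 -> (C,0)->write 1,move L,goto B. Now: state=B, head=-2, tape[-3..2]=001110 (head:  ^)
Step 5: in state B at pos -2, read 0 -> (B,0)->write 1,move R,goto B. Now: state=B, head=-1, tape[-3..2]=011110 (head:   ^)
Step 6: in state B at pos -1, read 1 -> (B,1)->write 1,move L,goto C. Now: state=C, head=-2, tape[-3..2]=011110 (head:  ^)
Step 7: in state C at pos -2, read 1 -> (C,1)->write 1,move R,goto A. Now: state=A, head=-1, tape[-3..2]=011110 (head:   ^)
Step 8: in state A at pos -1, read 1 -> (A,1)->write 0,move R,goto H. Now: state=H, head=0, tape[-3..2]=010110 (head:    ^)
State H reached at step 8; 8 <= 10 -> yes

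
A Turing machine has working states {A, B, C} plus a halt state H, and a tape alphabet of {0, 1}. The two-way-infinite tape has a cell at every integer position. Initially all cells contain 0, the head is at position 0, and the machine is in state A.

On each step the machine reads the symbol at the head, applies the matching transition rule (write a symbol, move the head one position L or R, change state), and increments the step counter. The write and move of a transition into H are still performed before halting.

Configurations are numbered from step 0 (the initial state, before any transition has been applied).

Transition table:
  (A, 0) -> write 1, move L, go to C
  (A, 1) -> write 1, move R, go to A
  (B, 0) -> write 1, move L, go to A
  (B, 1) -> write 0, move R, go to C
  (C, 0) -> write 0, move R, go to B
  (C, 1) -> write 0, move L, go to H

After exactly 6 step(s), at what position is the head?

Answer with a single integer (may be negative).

Answer: 0

Derivation:
Step 1: in state A at pos 0, read 0 -> (A,0)->write 1,move L,goto C. Now: state=C, head=-1, tape[-2..1]=0010 (head:  ^)
Step 2: in state C at pos -1, read 0 -> (C,0)->write 0,move R,goto B. Now: state=B, head=0, tape[-2..1]=0010 (head:   ^)
Step 3: in state B at pos 0, read 1 -> (B,1)->write 0,move R,goto C. Now: state=C, head=1, tape[-2..2]=00000 (head:    ^)
Step 4: in state C at pos 1, read 0 -> (C,0)->write 0,move R,goto B. Now: state=B, head=2, tape[-2..3]=000000 (head:     ^)
Step 5: in state B at pos 2, read 0 -> (B,0)->write 1,move L,goto A. Now: state=A, head=1, tape[-2..3]=000010 (head:    ^)
Step 6: in state A at pos 1, read 0 -> (A,0)->write 1,move L,goto C. Now: state=C, head=0, tape[-2..3]=000110 (head:   ^)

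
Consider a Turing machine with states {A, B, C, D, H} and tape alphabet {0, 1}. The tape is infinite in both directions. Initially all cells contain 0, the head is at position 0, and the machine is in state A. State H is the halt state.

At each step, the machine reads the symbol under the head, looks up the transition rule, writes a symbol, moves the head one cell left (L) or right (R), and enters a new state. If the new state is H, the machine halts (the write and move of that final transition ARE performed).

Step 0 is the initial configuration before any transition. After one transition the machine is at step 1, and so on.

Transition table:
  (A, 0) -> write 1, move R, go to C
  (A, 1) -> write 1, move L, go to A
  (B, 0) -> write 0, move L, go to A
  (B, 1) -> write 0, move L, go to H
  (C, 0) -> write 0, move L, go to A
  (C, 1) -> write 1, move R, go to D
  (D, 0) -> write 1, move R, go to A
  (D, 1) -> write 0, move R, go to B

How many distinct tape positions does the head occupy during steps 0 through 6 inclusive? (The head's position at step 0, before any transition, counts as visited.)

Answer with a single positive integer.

Step 1: in state A at pos 0, read 0 -> (A,0)->write 1,move R,goto C. Now: state=C, head=1, tape[-1..2]=0100 (head:   ^)
Step 2: in state C at pos 1, read 0 -> (C,0)->write 0,move L,goto A. Now: state=A, head=0, tape[-1..2]=0100 (head:  ^)
Step 3: in state A at pos 0, read 1 -> (A,1)->write 1,move L,goto A. Now: state=A, head=-1, tape[-2..2]=00100 (head:  ^)
Step 4: in state A at pos -1, read 0 -> (A,0)->write 1,move R,goto C. Now: state=C, head=0, tape[-2..2]=01100 (head:   ^)
Step 5: in state C at pos 0, read 1 -> (C,1)->write 1,move R,goto D. Now: state=D, head=1, tape[-2..2]=01100 (head:    ^)
Step 6: in state D at pos 1, read 0 -> (D,0)->write 1,move R,goto A. Now: state=A, head=2, tape[-2..3]=011100 (head:     ^)
Head positions at steps 0..6: starting at 0, distinct positions visited = {-1, 0, 1, 2} -> 4 position(s)

Answer: 4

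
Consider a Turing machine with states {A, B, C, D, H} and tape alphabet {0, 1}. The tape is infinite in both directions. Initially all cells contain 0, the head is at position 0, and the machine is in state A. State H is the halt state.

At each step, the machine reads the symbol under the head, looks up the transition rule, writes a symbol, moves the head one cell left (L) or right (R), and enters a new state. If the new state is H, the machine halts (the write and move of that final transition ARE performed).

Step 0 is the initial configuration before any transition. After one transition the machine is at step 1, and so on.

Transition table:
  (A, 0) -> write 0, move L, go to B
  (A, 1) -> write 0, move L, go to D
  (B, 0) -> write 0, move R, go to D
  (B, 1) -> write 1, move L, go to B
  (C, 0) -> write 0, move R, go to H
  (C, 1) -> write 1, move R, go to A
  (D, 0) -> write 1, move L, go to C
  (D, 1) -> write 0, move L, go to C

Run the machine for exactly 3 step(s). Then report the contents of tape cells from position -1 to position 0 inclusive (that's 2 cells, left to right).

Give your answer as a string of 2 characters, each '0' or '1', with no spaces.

Answer: 01

Derivation:
Step 1: in state A at pos 0, read 0 -> (A,0)->write 0,move L,goto B. Now: state=B, head=-1, tape[-2..1]=0000 (head:  ^)
Step 2: in state B at pos -1, read 0 -> (B,0)->write 0,move R,goto D. Now: state=D, head=0, tape[-2..1]=0000 (head:   ^)
Step 3: in state D at pos 0, read 0 -> (D,0)->write 1,move L,goto C. Now: state=C, head=-1, tape[-2..1]=0010 (head:  ^)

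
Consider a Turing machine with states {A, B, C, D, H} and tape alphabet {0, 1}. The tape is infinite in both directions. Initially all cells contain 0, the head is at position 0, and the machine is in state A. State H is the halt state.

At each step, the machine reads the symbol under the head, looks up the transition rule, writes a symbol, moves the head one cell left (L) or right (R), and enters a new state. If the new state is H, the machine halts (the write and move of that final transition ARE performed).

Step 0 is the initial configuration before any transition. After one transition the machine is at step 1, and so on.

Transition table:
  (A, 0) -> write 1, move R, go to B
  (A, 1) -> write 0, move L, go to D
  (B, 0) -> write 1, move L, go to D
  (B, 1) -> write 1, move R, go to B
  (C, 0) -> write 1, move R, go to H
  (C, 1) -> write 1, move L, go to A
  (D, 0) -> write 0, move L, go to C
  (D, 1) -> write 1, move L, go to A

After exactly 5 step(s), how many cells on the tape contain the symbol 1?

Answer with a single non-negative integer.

Answer: 3

Derivation:
Step 1: in state A at pos 0, read 0 -> (A,0)->write 1,move R,goto B. Now: state=B, head=1, tape[-1..2]=0100 (head:   ^)
Step 2: in state B at pos 1, read 0 -> (B,0)->write 1,move L,goto D. Now: state=D, head=0, tape[-1..2]=0110 (head:  ^)
Step 3: in state D at pos 0, read 1 -> (D,1)->write 1,move L,goto A. Now: state=A, head=-1, tape[-2..2]=00110 (head:  ^)
Step 4: in state A at pos -1, read 0 -> (A,0)->write 1,move R,goto B. Now: state=B, head=0, tape[-2..2]=01110 (head:   ^)
Step 5: in state B at pos 0, read 1 -> (B,1)->write 1,move R,goto B. Now: state=B, head=1, tape[-2..2]=01110 (head:    ^)
Cells containing 1 after step 5: {-1, 0, 1} -> 3 cell(s)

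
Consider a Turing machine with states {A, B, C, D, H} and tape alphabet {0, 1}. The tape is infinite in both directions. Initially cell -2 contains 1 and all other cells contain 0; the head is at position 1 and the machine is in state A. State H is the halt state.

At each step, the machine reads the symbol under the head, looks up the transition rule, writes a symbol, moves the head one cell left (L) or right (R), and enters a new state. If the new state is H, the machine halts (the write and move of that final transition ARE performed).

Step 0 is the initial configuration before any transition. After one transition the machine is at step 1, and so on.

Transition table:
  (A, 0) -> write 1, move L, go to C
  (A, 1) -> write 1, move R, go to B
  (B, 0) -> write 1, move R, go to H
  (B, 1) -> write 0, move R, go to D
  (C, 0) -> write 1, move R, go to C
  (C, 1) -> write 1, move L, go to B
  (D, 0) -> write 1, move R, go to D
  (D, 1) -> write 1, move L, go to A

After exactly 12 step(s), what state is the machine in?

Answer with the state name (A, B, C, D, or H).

Answer: B

Derivation:
Step 1: in state A at pos 1, read 0 -> (A,0)->write 1,move L,goto C. Now: state=C, head=0, tape[-3..2]=010010 (head:    ^)
Step 2: in state C at pos 0, read 0 -> (C,0)->write 1,move R,goto C. Now: state=C, head=1, tape[-3..2]=010110 (head:     ^)
Step 3: in state C at pos 1, read 1 -> (C,1)->write 1,move L,goto B. Now: state=B, head=0, tape[-3..2]=010110 (head:    ^)
Step 4: in state B at pos 0, read 1 -> (B,1)->write 0,move R,goto D. Now: state=D, head=1, tape[-3..2]=010010 (head:     ^)
Step 5: in state D at pos 1, read 1 -> (D,1)->write 1,move L,goto A. Now: state=A, head=0, tape[-3..2]=010010 (head:    ^)
Step 6: in state A at pos 0, read 0 -> (A,0)->write 1,move L,goto C. Now: state=C, head=-1, tape[-3..2]=010110 (head:   ^)
Step 7: in state C at pos -1, read 0 -> (C,0)->write 1,move R,goto C. Now: state=C, head=0, tape[-3..2]=011110 (head:    ^)
Step 8: in state C at pos 0, read 1 -> (C,1)->write 1,move L,goto B. Now: state=B, head=-1, tape[-3..2]=011110 (head:   ^)
Step 9: in state B at pos -1, read 1 -> (B,1)->write 0,move R,goto D. Now: state=D, head=0, tape[-3..2]=010110 (head:    ^)
Step 10: in state D at pos 0, read 1 -> (D,1)->write 1,move L,goto A. Now: state=A, head=-1, tape[-3..2]=010110 (head:   ^)
Step 11: in state A at pos -1, read 0 -> (A,0)->write 1,move L,goto C. Now: state=C, head=-2, tape[-3..2]=011110 (head:  ^)
Step 12: in state C at pos -2, read 1 -> (C,1)->write 1,move L,goto B. Now: state=B, head=-3, tape[-4..2]=0011110 (head:  ^)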